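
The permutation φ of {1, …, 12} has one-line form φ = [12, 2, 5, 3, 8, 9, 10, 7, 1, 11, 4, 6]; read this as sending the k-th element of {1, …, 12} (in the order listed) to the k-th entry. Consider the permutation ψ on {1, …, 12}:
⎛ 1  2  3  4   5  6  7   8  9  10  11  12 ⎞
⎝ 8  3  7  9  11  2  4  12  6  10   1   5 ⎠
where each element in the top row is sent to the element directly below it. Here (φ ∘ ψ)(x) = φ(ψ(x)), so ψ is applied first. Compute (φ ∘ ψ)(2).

5

ψ(2) = 3, then φ(3) = 5; composing gives (φ ∘ ψ)(2) = 5.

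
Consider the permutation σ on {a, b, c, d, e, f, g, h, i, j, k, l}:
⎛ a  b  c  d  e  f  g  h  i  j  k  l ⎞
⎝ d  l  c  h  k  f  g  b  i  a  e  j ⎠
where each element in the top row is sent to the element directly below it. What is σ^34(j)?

b

Tracing j → a → … returns to j after 6 steps, so j lies in a 6-cycle (a d h b l j).
Since the cycle has length 6, σ^34 acts on it the same as σ^4 (34 mod 6 = 4).
Stepping 4 places around the cycle: j → a → d → h → b.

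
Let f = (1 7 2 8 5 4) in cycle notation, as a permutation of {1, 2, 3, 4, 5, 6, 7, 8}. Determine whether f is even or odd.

odd

The cycle lengths are 6, 1, 1.
A cycle of length ℓ contributes ℓ−1 transpositions, so f is a product of 5 transpositions — odd.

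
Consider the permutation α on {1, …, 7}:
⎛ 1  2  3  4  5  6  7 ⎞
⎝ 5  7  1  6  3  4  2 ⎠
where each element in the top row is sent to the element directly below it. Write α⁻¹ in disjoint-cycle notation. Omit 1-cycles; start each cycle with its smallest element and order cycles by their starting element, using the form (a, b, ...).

(1, 3, 5)(2, 7)(4, 6)

First write α in disjoint cycles: (1, 5, 3)(2, 7)(4, 6).
Reversing each cycle (and rotating so the smallest element leads) gives α⁻¹ = (1, 3, 5)(2, 7)(4, 6).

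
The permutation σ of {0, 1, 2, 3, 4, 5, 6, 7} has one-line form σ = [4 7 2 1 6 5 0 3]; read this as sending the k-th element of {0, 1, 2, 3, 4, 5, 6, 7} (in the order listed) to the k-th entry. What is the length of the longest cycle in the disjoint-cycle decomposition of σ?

3

Decomposing into disjoint cycles gives (0, 4, 6)(1, 7, 3); the longest has length 3.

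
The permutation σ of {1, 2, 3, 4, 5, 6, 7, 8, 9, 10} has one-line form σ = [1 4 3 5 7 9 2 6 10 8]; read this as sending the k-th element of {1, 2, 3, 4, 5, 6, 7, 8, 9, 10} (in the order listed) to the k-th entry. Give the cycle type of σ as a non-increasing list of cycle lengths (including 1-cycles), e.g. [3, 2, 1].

The disjoint cycles are (1)(2, 4, 5, 7)(3)(6, 9, 10, 8), with lengths 4, 4, 1, 1 in non-increasing order.

[4, 4, 1, 1]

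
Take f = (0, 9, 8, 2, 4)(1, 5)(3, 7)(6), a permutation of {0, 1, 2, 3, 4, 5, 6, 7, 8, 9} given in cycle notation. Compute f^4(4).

2

4 lies in the 5-cycle (0, 9, 8, 2, 4).
Advancing 4 steps from 4: 4 → 0 → 9 → 8 → 2.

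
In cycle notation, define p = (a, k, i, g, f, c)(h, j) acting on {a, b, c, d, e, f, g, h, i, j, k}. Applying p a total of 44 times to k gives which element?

k lies in the 6-cycle (a, k, i, g, f, c).
Powers repeat with period 6 on this cycle, and 44 mod 6 = 2, so p^44(k) = p^2(k).
Advancing 2 steps from k: k → i → g.

g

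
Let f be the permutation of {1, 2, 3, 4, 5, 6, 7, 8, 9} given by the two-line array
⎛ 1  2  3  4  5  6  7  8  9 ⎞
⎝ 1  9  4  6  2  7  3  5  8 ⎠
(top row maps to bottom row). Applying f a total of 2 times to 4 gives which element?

7

Tracing 4 → 6 → … returns to 4 after 4 steps, so 4 lies in a 4-cycle (3, 4, 6, 7).
Stepping 2 places around the cycle: 4 → 6 → 7.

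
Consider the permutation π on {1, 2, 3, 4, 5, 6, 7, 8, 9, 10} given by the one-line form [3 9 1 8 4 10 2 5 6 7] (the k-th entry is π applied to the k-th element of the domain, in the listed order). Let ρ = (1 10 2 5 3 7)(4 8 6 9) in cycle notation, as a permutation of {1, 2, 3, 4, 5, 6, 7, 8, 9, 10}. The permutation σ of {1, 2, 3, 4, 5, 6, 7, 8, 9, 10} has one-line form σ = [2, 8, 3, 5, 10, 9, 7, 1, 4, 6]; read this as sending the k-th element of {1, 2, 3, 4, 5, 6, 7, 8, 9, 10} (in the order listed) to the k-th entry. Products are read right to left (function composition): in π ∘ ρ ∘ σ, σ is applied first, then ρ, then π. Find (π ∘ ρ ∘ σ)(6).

8

(π ∘ ρ ∘ σ)(6) = π(ρ(σ(6))). σ(6) = 9, then ρ(9) = 4, then π(4) = 8, so the result is 8.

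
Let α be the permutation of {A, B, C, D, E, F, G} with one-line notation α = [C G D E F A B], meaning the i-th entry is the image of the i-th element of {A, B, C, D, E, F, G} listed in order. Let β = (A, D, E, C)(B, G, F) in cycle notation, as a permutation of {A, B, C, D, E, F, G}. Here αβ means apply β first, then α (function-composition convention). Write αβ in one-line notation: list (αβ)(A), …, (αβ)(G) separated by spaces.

For each element, apply β then α: A → D → E; B → G → B; C → A → C; D → E → F; E → C → D; F → B → G; G → F → A.
Collecting the images, αβ = [E B C F D G A].

E B C F D G A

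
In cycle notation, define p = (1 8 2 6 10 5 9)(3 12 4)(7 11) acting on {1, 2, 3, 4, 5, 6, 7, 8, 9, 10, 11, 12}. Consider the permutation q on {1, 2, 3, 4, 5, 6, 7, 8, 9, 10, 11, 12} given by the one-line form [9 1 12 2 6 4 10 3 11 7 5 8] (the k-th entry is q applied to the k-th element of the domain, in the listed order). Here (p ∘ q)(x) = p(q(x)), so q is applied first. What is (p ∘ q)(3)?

4

(p ∘ q)(3) = p(q(3)). q(3) = 12, then p(12) = 4. So (p ∘ q)(3) = 4.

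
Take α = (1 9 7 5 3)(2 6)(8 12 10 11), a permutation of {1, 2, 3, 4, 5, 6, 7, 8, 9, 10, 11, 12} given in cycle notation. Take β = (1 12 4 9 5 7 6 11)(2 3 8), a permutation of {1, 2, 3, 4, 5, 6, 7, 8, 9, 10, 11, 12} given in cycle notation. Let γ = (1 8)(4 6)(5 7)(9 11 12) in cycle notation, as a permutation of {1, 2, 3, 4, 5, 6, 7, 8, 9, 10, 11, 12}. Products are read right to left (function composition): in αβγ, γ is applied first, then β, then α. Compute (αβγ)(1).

Apply the permutations in order: γ(1) = 8, then β(8) = 2, then α(2) = 6. So (αβγ)(1) = 6.

6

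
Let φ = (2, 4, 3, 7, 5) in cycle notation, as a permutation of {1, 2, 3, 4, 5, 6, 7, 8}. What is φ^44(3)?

3 lies in the 5-cycle (2, 4, 3, 7, 5).
Powers repeat with period 5 on this cycle, and 44 mod 5 = 4, so φ^44(3) = φ^4(3).
Stepping 4 places around the cycle: 3 → 7 → 5 → 2 → 4.

4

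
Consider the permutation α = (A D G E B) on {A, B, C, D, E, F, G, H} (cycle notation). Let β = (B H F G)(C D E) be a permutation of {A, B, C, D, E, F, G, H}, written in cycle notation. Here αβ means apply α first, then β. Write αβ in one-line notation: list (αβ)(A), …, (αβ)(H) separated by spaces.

E A D B H G C F

(αβ)(x) = β(α(x)). Computing each image: β(α(A)) = β(D) = E, β(α(B)) = β(A) = A, β(α(C)) = β(C) = D, β(α(D)) = β(G) = B, β(α(E)) = β(B) = H, β(α(F)) = β(F) = G, β(α(G)) = β(E) = C, β(α(H)) = β(H) = F.
Hence αβ = [E A D B H G C F].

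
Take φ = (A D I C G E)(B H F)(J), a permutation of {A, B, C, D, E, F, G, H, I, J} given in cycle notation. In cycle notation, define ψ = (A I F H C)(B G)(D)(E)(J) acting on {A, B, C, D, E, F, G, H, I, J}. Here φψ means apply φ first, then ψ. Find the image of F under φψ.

First apply φ: φ(F) = B, then ψ(B) = G. Thus (φψ)(F) = G.

G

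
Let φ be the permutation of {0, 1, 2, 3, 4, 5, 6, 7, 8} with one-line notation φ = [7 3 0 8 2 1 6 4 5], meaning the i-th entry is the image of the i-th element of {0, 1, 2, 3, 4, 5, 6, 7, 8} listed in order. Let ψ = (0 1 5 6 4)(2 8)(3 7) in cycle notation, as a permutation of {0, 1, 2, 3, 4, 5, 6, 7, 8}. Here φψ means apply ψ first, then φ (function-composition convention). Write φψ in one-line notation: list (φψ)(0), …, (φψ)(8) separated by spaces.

(φψ)(x) = φ(ψ(x)). Computing each image: φ(ψ(0)) = φ(1) = 3, φ(ψ(1)) = φ(5) = 1, φ(ψ(2)) = φ(8) = 5, φ(ψ(3)) = φ(7) = 4, φ(ψ(4)) = φ(0) = 7, φ(ψ(5)) = φ(6) = 6, φ(ψ(6)) = φ(4) = 2, φ(ψ(7)) = φ(3) = 8, φ(ψ(8)) = φ(2) = 0.
Hence φψ = [3 1 5 4 7 6 2 8 0].

3 1 5 4 7 6 2 8 0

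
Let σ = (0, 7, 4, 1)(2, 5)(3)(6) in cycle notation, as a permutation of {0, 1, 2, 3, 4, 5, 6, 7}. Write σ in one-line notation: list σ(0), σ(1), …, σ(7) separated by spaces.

Each element maps to the next entry in its cycle (wrapping to the front): 0↦7, 1↦0, 2↦5, 3↦3, 4↦1, 5↦2, 6↦6, 7↦4.
Listing these in domain order gives 7 0 5 3 1 2 6 4.

7 0 5 3 1 2 6 4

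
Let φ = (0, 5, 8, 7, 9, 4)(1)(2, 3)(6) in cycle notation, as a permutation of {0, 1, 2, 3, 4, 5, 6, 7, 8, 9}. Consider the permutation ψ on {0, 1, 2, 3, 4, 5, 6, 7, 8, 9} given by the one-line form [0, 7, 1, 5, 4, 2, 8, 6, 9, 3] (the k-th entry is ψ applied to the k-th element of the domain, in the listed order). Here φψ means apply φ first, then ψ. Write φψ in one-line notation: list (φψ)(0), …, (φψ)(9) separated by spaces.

2 7 5 1 0 9 8 3 6 4

(φψ)(x) = ψ(φ(x)). Computing each image: ψ(φ(0)) = ψ(5) = 2, ψ(φ(1)) = ψ(1) = 7, ψ(φ(2)) = ψ(3) = 5, ψ(φ(3)) = ψ(2) = 1, ψ(φ(4)) = ψ(0) = 0, ψ(φ(5)) = ψ(8) = 9, ψ(φ(6)) = ψ(6) = 8, ψ(φ(7)) = ψ(9) = 3, ψ(φ(8)) = ψ(7) = 6, ψ(φ(9)) = ψ(4) = 4.
Hence φψ = [2 7 5 1 0 9 8 3 6 4].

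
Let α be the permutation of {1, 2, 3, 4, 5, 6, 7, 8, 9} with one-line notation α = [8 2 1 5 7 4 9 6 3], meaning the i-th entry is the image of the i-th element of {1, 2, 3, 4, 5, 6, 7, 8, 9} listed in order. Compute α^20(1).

Tracing 1 → 8 → … returns to 1 after 8 steps, so 1 lies in an 8-cycle (1 8 6 4 5 7 9 3).
Since the cycle has length 8, α^20 acts on it the same as α^4 (20 mod 8 = 4).
Advancing 4 steps from 1: 1 → 8 → 6 → 4 → 5.

5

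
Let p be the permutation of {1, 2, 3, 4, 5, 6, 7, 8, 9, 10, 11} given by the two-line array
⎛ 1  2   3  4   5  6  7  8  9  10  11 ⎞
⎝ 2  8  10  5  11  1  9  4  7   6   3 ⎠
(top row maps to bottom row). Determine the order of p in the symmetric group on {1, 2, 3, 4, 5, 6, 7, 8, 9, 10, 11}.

18

Decomposing into disjoint cycles gives cycle lengths 9, 2.
Since disjoint cycles commute, ord(p) = lcm(9, 2) = 18.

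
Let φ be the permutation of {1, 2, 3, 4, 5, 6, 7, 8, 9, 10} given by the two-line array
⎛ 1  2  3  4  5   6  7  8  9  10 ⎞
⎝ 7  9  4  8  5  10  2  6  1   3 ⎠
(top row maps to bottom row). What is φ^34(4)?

Tracing 4 → 8 → … returns to 4 after 5 steps, so 4 lies in a 5-cycle (3 4 8 6 10).
Powers repeat with period 5 on this cycle, and 34 mod 5 = 4, so φ^34(4) = φ^4(4).
Stepping 4 places around the cycle: 4 → 8 → 6 → 10 → 3.

3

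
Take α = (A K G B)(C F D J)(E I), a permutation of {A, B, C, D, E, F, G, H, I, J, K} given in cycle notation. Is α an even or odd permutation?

odd

The cycle lengths are 4, 4, 2, 1.
A cycle is odd iff its length is even; α has 3 even-length cycles, so sgn(α) = (−1)^3 and α is odd.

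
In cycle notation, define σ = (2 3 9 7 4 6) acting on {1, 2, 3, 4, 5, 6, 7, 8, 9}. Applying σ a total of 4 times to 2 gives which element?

4

2 lies in the 6-cycle (2 3 9 7 4 6).
Stepping 4 places around the cycle: 2 → 3 → 9 → 7 → 4.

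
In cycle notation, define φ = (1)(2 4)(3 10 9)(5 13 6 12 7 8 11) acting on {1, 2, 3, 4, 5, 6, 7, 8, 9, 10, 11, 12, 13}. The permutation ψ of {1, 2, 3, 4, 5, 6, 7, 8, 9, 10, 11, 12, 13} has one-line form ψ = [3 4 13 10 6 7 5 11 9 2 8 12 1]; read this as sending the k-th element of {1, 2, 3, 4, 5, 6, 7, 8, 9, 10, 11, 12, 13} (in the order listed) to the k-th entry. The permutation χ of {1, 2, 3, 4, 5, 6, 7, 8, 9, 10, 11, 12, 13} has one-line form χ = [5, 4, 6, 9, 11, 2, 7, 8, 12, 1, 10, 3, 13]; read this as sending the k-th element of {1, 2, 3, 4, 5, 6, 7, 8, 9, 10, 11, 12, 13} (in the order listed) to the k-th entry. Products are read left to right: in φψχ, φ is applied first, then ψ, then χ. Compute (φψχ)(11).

2

(φψχ)(11) = χ(ψ(φ(11))). φ(11) = 5, then ψ(5) = 6, then χ(6) = 2, so the result is 2.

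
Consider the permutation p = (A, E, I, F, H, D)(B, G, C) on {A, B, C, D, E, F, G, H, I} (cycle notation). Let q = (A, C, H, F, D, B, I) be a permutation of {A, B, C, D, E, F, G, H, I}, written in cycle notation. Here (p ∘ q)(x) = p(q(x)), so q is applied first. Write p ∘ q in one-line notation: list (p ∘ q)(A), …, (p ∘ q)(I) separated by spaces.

B F D G I A C H E

For each element, apply q then p: A → C → B; B → I → F; C → H → D; D → B → G; E → E → I; F → D → A; G → G → C; H → F → H; I → A → E.
So p ∘ q in one-line form is B F D G I A C H E.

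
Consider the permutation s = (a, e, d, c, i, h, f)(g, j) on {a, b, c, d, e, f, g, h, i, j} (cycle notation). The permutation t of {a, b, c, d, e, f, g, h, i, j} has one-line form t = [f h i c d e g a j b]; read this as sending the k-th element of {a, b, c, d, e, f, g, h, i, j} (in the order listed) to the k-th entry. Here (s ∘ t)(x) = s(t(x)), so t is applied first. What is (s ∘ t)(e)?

First apply t: t(e) = d, then s(d) = c. Thus (s ∘ t)(e) = c.

c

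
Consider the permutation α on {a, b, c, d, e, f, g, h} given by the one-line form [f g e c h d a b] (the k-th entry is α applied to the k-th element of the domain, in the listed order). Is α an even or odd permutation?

odd

In disjoint-cycle form the cycle lengths are 8.
A cycle is odd iff its length is even; α has 1 even-length cycle, so sgn(α) = (−1)^1 and α is odd.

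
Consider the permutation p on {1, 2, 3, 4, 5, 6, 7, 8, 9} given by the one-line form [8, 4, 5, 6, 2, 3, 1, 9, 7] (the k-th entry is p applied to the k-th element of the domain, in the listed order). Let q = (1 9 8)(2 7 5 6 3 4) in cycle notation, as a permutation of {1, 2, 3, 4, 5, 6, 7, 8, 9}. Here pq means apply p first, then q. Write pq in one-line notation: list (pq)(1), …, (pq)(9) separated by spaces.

(pq)(x) = q(p(x)). Computing each image: q(p(1)) = q(8) = 1, q(p(2)) = q(4) = 2, q(p(3)) = q(5) = 6, q(p(4)) = q(6) = 3, q(p(5)) = q(2) = 7, q(p(6)) = q(3) = 4, q(p(7)) = q(1) = 9, q(p(8)) = q(9) = 8, q(p(9)) = q(7) = 5.
Hence pq = [1 2 6 3 7 4 9 8 5].

1 2 6 3 7 4 9 8 5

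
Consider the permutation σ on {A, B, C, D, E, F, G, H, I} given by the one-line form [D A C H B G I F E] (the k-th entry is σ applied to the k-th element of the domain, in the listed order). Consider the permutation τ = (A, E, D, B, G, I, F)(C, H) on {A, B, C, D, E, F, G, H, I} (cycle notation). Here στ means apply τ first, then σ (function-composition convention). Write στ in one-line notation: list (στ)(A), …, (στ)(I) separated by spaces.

B I F A H D E C G

(στ)(x) = σ(τ(x)). Computing each image: σ(τ(A)) = σ(E) = B, σ(τ(B)) = σ(G) = I, σ(τ(C)) = σ(H) = F, σ(τ(D)) = σ(B) = A, σ(τ(E)) = σ(D) = H, σ(τ(F)) = σ(A) = D, σ(τ(G)) = σ(I) = E, σ(τ(H)) = σ(C) = C, σ(τ(I)) = σ(F) = G.
Hence στ = [B I F A H D E C G].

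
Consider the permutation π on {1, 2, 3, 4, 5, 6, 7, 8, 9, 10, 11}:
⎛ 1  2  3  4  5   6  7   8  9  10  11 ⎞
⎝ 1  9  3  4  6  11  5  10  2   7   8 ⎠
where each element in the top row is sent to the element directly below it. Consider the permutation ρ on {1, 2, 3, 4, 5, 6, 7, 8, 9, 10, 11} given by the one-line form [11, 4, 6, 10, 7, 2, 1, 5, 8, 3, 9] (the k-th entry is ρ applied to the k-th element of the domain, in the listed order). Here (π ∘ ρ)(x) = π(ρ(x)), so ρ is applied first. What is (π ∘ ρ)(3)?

11

First apply ρ: ρ(3) = 6, then π(6) = 11. Thus (π ∘ ρ)(3) = 11.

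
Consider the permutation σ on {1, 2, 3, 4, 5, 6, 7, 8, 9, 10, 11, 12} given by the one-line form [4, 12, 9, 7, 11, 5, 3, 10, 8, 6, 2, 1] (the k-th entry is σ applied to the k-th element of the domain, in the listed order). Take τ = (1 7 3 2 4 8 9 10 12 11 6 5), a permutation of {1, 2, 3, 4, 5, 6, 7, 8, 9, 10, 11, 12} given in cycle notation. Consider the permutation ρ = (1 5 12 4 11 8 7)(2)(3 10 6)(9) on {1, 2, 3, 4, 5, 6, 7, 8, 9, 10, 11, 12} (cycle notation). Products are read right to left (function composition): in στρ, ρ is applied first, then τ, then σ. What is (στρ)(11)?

8

Chase 11: ρ(11) = 8; τ(8) = 9; σ(9) = 8. Hence (στρ)(11) = 8.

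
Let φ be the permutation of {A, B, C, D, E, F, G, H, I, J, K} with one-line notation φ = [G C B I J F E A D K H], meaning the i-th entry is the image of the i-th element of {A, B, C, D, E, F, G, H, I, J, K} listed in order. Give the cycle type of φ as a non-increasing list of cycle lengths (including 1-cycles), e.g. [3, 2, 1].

The disjoint cycles are (A, G, E, J, K, H)(B, C)(D, I)(F), with lengths 6, 2, 2, 1 in non-increasing order.

[6, 2, 2, 1]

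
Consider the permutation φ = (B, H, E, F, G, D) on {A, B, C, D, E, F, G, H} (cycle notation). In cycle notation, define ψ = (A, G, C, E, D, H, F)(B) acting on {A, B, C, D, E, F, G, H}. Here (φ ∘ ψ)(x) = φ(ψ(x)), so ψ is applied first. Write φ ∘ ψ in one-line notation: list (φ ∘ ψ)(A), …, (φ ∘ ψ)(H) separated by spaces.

For each element, apply ψ then φ: A → G → D; B → B → H; C → E → F; D → H → E; E → D → B; F → A → A; G → C → C; H → F → G.
So φ ∘ ψ in one-line form is D H F E B A C G.

D H F E B A C G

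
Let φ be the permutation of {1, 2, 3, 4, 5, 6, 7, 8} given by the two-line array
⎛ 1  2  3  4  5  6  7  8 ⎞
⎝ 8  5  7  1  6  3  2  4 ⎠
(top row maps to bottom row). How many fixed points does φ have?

0

No element satisfies φ(x) = x, so there are 0 fixed points.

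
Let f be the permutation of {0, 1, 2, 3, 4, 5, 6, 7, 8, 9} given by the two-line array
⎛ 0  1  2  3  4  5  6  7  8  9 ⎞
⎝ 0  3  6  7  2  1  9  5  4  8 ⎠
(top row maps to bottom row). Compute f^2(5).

3

Tracing 5 → 1 → … returns to 5 after 4 steps, so 5 lies in a 4-cycle (1, 3, 7, 5).
Stepping 2 places around the cycle: 5 → 1 → 3.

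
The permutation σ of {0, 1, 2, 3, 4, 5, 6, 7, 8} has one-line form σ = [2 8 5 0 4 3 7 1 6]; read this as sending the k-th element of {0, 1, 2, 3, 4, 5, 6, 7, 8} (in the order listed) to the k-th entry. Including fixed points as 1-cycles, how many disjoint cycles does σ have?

The cycle decomposition is (0, 2, 5, 3)(1, 8, 6, 7)(4), which has 3 cycles (counting 1-cycles).

3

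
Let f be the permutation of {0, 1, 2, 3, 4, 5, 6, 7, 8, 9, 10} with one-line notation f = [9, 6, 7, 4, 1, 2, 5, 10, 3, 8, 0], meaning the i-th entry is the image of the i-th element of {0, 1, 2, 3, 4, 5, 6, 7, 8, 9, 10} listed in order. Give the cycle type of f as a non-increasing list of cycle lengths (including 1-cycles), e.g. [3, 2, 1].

[11]

The disjoint cycles are (0, 9, 8, 3, 4, 1, 6, 5, 2, 7, 10), with lengths 11 in non-increasing order.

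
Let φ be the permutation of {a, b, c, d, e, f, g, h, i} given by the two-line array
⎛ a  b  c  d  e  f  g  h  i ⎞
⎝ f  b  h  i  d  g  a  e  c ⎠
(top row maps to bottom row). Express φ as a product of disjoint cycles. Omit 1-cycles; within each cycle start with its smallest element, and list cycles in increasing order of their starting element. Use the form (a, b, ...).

(a, f, g)(c, h, e, d, i)

Iterating φ from a gives a → f → g → a; that is the 3-cycle (a, f, g).
Repeating from the next unused element and collecting all non-trivial cycles gives (a, f, g)(c, h, e, d, i).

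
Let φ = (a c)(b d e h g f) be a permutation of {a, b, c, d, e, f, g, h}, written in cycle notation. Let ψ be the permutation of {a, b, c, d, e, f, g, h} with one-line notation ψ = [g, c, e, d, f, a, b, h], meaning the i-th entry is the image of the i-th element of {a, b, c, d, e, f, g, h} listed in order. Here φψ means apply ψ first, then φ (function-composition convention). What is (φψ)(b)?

a

First apply ψ: ψ(b) = c, then φ(c) = a. Thus (φψ)(b) = a.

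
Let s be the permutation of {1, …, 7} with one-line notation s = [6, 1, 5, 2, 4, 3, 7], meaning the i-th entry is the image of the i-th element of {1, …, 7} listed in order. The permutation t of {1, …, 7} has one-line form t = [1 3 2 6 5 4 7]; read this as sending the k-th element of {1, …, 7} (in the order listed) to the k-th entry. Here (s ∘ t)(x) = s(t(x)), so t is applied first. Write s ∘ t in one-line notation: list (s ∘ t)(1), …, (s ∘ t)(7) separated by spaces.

6 5 1 3 4 2 7

Chase each element through t then s: 1 → 1 → 6; 2 → 3 → 5; 3 → 2 → 1; 4 → 6 → 3; 5 → 5 → 4; 6 → 4 → 2; 7 → 7 → 7.
So s ∘ t in one-line form is 6 5 1 3 4 2 7.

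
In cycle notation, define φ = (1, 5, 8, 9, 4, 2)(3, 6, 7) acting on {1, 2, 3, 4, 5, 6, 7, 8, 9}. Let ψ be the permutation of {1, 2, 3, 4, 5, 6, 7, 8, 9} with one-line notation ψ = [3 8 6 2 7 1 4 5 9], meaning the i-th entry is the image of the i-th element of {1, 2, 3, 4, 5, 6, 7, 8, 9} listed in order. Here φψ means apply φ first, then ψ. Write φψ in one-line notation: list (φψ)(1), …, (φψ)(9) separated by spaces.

7 3 1 8 5 4 6 9 2

(φψ)(x) = ψ(φ(x)). Computing each image: ψ(φ(1)) = ψ(5) = 7, ψ(φ(2)) = ψ(1) = 3, ψ(φ(3)) = ψ(6) = 1, ψ(φ(4)) = ψ(2) = 8, ψ(φ(5)) = ψ(8) = 5, ψ(φ(6)) = ψ(7) = 4, ψ(φ(7)) = ψ(3) = 6, ψ(φ(8)) = ψ(9) = 9, ψ(φ(9)) = ψ(4) = 2.
Hence φψ = [7 3 1 8 5 4 6 9 2].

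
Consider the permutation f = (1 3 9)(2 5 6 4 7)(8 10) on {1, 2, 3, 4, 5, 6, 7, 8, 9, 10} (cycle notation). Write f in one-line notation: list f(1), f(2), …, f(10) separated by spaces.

3 5 9 7 6 4 2 10 1 8

Image by image: 1→3, 2→5, 3→9, 4→7, 5→6, 6→4, 7→2, 8→10, 9→1, 10→8.
So the one-line form is 3 5 9 7 6 4 2 10 1 8.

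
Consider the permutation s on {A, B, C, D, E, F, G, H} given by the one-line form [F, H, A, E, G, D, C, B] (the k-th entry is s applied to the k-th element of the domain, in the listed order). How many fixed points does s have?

No element satisfies s(x) = x, so there are 0 fixed points.

0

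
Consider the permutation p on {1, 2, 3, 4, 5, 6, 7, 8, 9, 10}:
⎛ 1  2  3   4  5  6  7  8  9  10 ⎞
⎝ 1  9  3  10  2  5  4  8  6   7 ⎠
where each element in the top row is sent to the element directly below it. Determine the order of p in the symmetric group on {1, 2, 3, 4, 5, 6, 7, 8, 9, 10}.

12

Writing p as disjoint cycles, the cycle lengths are 4, 3, 1, 1, 1.
The order is lcm(4, 3) = 12.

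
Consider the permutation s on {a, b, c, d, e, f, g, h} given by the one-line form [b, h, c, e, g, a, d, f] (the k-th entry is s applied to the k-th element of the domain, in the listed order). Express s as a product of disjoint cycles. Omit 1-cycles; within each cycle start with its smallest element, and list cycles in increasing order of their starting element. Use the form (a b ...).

Start at a and follow images: a → b → h → f → a, giving the cycle (a b h f).
Continuing from each remaining unvisited element yields (a b h f)(d e g).

(a b h f)(d e g)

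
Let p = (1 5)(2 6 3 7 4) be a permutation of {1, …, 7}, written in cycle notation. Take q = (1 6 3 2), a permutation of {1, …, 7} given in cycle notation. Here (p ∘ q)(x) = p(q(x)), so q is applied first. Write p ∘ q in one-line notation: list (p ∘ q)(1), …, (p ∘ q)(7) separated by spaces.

3 5 6 2 1 7 4

For each element, apply q then p: 1 → 6 → 3; 2 → 1 → 5; 3 → 2 → 6; 4 → 4 → 2; 5 → 5 → 1; 6 → 3 → 7; 7 → 7 → 4.
So p ∘ q in one-line form is 3 5 6 2 1 7 4.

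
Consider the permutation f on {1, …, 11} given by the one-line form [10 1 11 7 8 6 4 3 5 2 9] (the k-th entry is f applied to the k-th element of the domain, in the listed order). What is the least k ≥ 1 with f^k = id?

The disjoint-cycle form of f has cycle lengths 5, 3, 2, 1.
The order is lcm(5, 3, 2) = 30.

30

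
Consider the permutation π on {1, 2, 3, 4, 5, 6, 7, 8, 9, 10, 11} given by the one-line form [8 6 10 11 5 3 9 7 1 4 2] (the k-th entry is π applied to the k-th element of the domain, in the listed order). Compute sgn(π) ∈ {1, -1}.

1

In disjoint-cycle form the cycle lengths are 6, 4, 1.
A cycle of length ℓ contributes ℓ−1 transpositions, so π is a product of 5 + 3 = 8 transpositions — even.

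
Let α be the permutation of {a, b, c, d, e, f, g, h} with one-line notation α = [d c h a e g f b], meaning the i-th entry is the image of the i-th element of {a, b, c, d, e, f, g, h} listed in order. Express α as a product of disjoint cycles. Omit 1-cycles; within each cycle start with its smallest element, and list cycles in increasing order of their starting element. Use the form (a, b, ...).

(a, d)(b, c, h)(f, g)

Iterating α from a gives a → d → a; that is the 2-cycle (a, d).
Continuing from each remaining unvisited element yields (a, d)(b, c, h)(f, g).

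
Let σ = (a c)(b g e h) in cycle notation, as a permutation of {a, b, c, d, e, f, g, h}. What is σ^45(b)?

g

b lies in the 4-cycle (b g e h).
Powers repeat with period 4 on this cycle, and 45 mod 4 = 1, so σ^45(b) = σ^1(b).
Advancing 1 step from b: b → g.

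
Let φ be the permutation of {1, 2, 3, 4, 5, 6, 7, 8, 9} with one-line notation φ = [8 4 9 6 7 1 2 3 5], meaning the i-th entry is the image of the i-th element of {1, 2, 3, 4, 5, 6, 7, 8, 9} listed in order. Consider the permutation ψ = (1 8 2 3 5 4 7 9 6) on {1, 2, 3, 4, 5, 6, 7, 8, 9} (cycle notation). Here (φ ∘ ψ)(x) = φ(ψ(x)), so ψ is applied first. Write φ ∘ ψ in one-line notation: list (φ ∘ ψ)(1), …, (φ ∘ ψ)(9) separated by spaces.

Chase each element through ψ then φ: 1 → 8 → 3; 2 → 3 → 9; 3 → 5 → 7; 4 → 7 → 2; 5 → 4 → 6; 6 → 1 → 8; 7 → 9 → 5; 8 → 2 → 4; 9 → 6 → 1.
Collecting the images, φ ∘ ψ = [3 9 7 2 6 8 5 4 1].

3 9 7 2 6 8 5 4 1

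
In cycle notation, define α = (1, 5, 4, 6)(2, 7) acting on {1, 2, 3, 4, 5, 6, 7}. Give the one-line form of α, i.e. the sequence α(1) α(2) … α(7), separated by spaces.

Each element maps to the next entry in its cycle (wrapping to the front): 1↦5, 2↦7, 3↦3, 4↦6, 5↦4, 6↦1, 7↦2.
So the one-line form is 5 7 3 6 4 1 2.

5 7 3 6 4 1 2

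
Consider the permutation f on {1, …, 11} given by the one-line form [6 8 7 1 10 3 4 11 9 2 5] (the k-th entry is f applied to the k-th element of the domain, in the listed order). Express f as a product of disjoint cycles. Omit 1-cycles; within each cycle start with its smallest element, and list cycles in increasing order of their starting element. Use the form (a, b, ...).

From 1: 1 → 6 → 3 → 7 → 4 → 1, closing the cycle (1, 6, 3, 7, 4).
Repeating from the next unused element and collecting all non-trivial cycles gives (1, 6, 3, 7, 4)(2, 8, 11, 5, 10).

(1, 6, 3, 7, 4)(2, 8, 11, 5, 10)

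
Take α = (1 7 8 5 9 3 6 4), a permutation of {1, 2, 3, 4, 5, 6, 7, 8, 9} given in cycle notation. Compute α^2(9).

9 lies in the 8-cycle (1 7 8 5 9 3 6 4).
Advancing 2 steps from 9: 9 → 3 → 6.

6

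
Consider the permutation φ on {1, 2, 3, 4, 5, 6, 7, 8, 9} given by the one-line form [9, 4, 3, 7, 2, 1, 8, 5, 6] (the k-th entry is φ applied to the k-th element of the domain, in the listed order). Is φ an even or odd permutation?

even

In disjoint-cycle form the cycle lengths are 5, 3, 1.
A cycle of length ℓ contributes ℓ−1 transpositions, so φ is a product of 4 + 2 = 6 transpositions — even.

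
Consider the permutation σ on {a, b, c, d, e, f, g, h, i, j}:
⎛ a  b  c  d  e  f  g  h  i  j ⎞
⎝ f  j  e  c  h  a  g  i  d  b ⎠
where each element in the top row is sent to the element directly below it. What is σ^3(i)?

Tracing i → d → … returns to i after 5 steps, so i lies in a 5-cycle (c, e, h, i, d).
Stepping 3 places around the cycle: i → d → c → e.

e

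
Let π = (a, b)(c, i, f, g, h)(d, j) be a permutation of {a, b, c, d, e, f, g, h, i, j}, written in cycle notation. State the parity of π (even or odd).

The cycle lengths are 5, 2, 2, 1.
A cycle is odd iff its length is even; π has 2 even-length cycles, so sgn(π) = (−1)^2 and π is even.

even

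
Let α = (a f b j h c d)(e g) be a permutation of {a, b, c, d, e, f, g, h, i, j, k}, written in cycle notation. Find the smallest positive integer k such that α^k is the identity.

14

The disjoint cycles have lengths 7, 2, 1, 1.
The order is lcm(7, 2) = 14.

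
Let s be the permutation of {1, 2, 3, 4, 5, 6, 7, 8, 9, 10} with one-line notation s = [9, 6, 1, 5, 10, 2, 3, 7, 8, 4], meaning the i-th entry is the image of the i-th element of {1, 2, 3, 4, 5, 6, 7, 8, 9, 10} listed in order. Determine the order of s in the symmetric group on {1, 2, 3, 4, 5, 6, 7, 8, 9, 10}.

30

Writing s as disjoint cycles, the cycle lengths are 5, 3, 2.
The order is lcm(5, 3, 2) = 30.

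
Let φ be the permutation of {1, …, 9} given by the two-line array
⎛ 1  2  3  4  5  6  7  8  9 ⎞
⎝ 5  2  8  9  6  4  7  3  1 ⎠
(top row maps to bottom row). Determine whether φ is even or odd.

odd

In disjoint-cycle form the cycle lengths are 5, 2, 1, 1.
A cycle is odd iff its length is even; φ has 1 even-length cycle, so sgn(φ) = (−1)^1 and φ is odd.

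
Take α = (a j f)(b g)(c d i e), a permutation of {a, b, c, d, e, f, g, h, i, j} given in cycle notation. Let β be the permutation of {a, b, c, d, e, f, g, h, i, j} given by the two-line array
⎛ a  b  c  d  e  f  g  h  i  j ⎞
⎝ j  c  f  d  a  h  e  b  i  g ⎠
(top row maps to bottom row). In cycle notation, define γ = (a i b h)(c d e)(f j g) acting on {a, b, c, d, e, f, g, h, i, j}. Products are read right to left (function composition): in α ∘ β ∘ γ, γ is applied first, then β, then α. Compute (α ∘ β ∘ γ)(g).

(α ∘ β ∘ γ)(g) = α(β(γ(g))). γ(g) = f, then β(f) = h, then α(h) = h, so the result is h.

h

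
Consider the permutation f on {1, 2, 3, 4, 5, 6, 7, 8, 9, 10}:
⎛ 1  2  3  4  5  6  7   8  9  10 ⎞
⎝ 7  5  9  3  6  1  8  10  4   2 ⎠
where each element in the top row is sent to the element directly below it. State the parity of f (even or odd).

In disjoint-cycle form the cycle lengths are 7, 3.
A cycle is odd iff its length is even; f has 0 even-length cycles, so sgn(f) = (−1)^0 and f is even.

even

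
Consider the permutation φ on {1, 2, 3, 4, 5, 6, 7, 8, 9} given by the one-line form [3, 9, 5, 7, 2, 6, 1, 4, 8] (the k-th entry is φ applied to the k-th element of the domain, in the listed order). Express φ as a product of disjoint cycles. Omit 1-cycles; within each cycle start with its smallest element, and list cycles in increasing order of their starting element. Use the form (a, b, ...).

(1, 3, 5, 2, 9, 8, 4, 7)

Iterating φ from 1 gives 1 → 3 → 5 → 2 → 9 → 8 → 4 → 7 → 1; that is the 8-cycle (1, 3, 5, 2, 9, 8, 4, 7).
Repeating from the next unused element and collecting all non-trivial cycles gives (1, 3, 5, 2, 9, 8, 4, 7).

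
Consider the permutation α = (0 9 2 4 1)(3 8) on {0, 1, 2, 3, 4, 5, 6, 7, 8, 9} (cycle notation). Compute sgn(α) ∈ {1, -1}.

The cycle lengths are 5, 2, 1, 1, 1.
A cycle is odd iff its length is even; α has 1 even-length cycle, so sgn(α) = (−1)^1 and α is odd.

-1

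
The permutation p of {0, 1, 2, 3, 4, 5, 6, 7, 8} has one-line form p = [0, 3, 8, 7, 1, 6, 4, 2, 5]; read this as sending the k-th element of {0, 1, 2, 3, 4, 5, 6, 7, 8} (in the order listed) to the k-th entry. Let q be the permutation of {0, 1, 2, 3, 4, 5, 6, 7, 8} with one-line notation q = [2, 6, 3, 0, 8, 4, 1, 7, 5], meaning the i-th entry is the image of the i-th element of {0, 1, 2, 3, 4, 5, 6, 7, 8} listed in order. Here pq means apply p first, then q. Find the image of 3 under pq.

7

First apply p: p(3) = 7, then q(7) = 7. Thus (pq)(3) = 7.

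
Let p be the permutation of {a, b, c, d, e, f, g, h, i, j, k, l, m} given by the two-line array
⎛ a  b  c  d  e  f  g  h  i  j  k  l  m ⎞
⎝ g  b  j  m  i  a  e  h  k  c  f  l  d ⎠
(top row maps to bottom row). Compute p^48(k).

k

Tracing k → f → … returns to k after 6 steps, so k lies in a 6-cycle (a g e i k f).
Powers repeat with period 6 on this cycle, and 48 mod 6 = 0, so p^48(k) = p^0(k).
So p^48(k) = k.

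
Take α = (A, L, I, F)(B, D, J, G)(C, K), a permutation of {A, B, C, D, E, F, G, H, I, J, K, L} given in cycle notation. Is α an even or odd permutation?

The cycle lengths are 4, 4, 2, 1, 1.
A cycle is odd iff its length is even; α has 3 even-length cycles, so sgn(α) = (−1)^3 and α is odd.

odd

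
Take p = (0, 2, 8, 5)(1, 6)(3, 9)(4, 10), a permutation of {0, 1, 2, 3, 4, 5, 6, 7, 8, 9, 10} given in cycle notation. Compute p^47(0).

5

0 lies in the 4-cycle (0, 2, 8, 5).
On a 4-cycle, p^4 is the identity, so p^47 = p^3 there (47 ≡ 3 mod 4).
Advancing 3 steps from 0: 0 → 2 → 8 → 5.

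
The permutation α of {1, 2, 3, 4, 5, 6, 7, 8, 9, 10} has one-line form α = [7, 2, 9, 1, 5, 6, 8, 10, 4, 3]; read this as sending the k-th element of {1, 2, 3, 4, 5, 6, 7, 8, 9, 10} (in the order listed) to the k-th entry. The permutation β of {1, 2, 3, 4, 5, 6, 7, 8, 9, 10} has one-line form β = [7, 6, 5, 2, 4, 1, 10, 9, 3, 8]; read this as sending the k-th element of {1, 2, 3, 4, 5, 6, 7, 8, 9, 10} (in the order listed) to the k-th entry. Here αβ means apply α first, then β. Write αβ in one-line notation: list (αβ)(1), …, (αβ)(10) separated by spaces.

10 6 3 7 4 1 9 8 2 5

(αβ)(x) = β(α(x)). Computing each image: β(α(1)) = β(7) = 10, β(α(2)) = β(2) = 6, β(α(3)) = β(9) = 3, β(α(4)) = β(1) = 7, β(α(5)) = β(5) = 4, β(α(6)) = β(6) = 1, β(α(7)) = β(8) = 9, β(α(8)) = β(10) = 8, β(α(9)) = β(4) = 2, β(α(10)) = β(3) = 5.
Hence αβ = [10 6 3 7 4 1 9 8 2 5].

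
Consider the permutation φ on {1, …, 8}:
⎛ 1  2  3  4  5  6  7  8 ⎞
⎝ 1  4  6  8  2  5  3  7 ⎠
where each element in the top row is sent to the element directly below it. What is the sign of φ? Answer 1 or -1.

1

In disjoint-cycle form the cycle lengths are 7, 1.
A cycle is odd iff its length is even; φ has 0 even-length cycles, so sgn(φ) = (−1)^0 and φ is even.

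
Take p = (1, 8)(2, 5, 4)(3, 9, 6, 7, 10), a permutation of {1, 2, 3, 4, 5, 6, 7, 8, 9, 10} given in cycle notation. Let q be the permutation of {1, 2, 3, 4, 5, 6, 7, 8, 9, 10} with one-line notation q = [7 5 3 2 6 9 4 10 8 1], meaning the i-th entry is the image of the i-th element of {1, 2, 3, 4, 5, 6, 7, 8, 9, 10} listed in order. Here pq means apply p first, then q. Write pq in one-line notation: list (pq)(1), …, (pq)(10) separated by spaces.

10 6 8 5 2 4 1 7 9 3

(pq)(x) = q(p(x)). Computing each image: q(p(1)) = q(8) = 10, q(p(2)) = q(5) = 6, q(p(3)) = q(9) = 8, q(p(4)) = q(2) = 5, q(p(5)) = q(4) = 2, q(p(6)) = q(7) = 4, q(p(7)) = q(10) = 1, q(p(8)) = q(1) = 7, q(p(9)) = q(6) = 9, q(p(10)) = q(3) = 3.
Hence pq = [10 6 8 5 2 4 1 7 9 3].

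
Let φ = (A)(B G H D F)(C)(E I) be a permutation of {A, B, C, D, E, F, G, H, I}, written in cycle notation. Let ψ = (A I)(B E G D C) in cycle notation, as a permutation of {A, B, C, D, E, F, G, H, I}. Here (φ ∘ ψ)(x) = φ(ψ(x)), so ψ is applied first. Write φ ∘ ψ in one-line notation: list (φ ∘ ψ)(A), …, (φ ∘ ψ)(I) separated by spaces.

(φ ∘ ψ)(x) = φ(ψ(x)). Computing each image: φ(ψ(A)) = φ(I) = E, φ(ψ(B)) = φ(E) = I, φ(ψ(C)) = φ(B) = G, φ(ψ(D)) = φ(C) = C, φ(ψ(E)) = φ(G) = H, φ(ψ(F)) = φ(F) = B, φ(ψ(G)) = φ(D) = F, φ(ψ(H)) = φ(H) = D, φ(ψ(I)) = φ(A) = A.
Hence φ ∘ ψ = [E I G C H B F D A].

E I G C H B F D A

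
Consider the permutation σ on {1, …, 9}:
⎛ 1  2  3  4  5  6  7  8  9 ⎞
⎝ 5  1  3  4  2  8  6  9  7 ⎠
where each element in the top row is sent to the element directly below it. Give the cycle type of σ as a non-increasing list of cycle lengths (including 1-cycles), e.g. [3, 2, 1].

[4, 3, 1, 1]

The disjoint cycles are (1 5 2)(3)(4)(6 8 9 7), with lengths 4, 3, 1, 1 in non-increasing order.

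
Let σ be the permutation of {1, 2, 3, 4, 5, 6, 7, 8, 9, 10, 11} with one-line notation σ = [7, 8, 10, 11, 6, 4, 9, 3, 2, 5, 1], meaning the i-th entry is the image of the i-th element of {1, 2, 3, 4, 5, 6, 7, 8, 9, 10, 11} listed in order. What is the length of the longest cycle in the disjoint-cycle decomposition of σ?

Decomposing into disjoint cycles gives (1 7 9 2 8 3 10 5 6 4 11); the longest has length 11.

11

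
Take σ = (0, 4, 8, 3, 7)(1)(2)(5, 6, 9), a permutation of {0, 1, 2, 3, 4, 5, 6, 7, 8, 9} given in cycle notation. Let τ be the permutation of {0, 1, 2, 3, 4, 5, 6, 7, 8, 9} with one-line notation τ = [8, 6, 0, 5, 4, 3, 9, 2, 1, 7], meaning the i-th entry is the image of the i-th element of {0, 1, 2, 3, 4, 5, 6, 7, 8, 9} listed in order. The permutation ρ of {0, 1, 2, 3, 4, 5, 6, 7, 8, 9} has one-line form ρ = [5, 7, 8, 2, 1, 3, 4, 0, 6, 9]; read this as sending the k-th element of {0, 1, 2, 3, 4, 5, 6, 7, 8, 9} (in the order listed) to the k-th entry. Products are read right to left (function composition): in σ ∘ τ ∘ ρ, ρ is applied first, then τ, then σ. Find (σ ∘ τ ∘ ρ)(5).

Chase 5: ρ(5) = 3; τ(3) = 5; σ(5) = 6. Hence (σ ∘ τ ∘ ρ)(5) = 6.

6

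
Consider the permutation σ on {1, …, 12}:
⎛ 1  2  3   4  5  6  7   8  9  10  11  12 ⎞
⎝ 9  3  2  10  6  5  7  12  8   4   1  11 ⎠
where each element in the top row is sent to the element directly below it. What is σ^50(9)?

Tracing 9 → 8 → … returns to 9 after 5 steps, so 9 lies in a 5-cycle (1, 9, 8, 12, 11).
Since the cycle has length 5, σ^50 acts on it the same as σ^0 (50 mod 5 = 0).
So σ^50(9) = 9.

9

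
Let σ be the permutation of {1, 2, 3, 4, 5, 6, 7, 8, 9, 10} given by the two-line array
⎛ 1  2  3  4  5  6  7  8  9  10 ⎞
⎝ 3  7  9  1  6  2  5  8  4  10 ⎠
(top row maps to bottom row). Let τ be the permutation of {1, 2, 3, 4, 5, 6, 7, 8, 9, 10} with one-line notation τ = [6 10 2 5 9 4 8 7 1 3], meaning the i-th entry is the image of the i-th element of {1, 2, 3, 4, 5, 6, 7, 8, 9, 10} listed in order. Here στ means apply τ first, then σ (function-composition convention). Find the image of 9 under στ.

First apply τ: τ(9) = 1, then σ(1) = 3. Thus (στ)(9) = 3.

3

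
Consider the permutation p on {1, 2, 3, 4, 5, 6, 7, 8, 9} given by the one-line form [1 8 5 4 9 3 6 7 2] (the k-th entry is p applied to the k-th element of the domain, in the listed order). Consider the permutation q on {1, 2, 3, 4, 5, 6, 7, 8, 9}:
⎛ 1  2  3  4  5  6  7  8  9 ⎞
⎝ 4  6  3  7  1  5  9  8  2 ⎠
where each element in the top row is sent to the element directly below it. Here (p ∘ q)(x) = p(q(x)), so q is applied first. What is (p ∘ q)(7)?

2

(p ∘ q)(7) = p(q(7)). q(7) = 9, then p(9) = 2. So (p ∘ q)(7) = 2.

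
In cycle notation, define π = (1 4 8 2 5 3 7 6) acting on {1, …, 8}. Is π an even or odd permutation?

The cycle lengths are 8.
A cycle is odd iff its length is even; π has 1 even-length cycle, so sgn(π) = (−1)^1 and π is odd.

odd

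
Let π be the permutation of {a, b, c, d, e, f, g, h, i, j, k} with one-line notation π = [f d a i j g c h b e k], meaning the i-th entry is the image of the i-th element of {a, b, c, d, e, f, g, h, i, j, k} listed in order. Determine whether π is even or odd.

even

In disjoint-cycle form the cycle lengths are 4, 3, 2, 1, 1.
A cycle is odd iff its length is even; π has 2 even-length cycles, so sgn(π) = (−1)^2 and π is even.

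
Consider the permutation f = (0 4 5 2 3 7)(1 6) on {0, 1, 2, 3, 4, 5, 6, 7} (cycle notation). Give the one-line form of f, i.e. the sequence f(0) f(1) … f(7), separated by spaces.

4 6 3 7 5 2 1 0

Each element maps to the next entry in its cycle (wrapping to the front): 0→4, 1→6, 2→3, 3→7, 4→5, 5→2, 6→1, 7→0.
So the one-line form is 4 6 3 7 5 2 1 0.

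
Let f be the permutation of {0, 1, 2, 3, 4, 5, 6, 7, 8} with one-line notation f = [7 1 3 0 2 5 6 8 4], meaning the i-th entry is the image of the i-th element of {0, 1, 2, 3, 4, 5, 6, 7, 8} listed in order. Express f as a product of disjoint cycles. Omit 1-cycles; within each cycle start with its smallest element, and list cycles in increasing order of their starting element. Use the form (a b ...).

Start at 0 and follow images: 0 → 7 → 8 → 4 → 2 → 3 → 0, giving the cycle (0 7 8 4 2 3).
Repeating from the next unused element and collecting all non-trivial cycles gives (0 7 8 4 2 3).

(0 7 8 4 2 3)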